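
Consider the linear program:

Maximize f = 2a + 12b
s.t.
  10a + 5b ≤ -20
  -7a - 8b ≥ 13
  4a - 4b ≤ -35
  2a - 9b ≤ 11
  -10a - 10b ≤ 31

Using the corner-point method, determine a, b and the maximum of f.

a = -59/5, b = 87/10, maximum f = 404/5

Corner points and f = 2a + 12b:
  (-83/15, 193/60) → f = 413/15
  (-59/5, 87/10) → f = 404/5
  (-237/40, 113/40) → f = 441/20

The optimum lies where -7a - 8b = 13 and -10a - 10b = 31.
Solving simultaneously gives a = -59/5, b = 87/10.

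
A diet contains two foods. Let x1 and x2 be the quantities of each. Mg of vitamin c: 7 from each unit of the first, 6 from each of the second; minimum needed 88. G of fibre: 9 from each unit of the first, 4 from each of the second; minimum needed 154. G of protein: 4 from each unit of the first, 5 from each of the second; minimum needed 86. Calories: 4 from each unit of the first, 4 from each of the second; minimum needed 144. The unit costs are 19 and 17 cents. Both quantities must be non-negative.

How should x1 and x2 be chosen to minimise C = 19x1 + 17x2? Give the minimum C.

Feasible corners and C = 19x1 + 17x2:
  (0, 77/2) → C = 1309/2
  (36, 0) → C = 684
  (2, 34) → C = 616
The feasible region is unbounded (it extends along (0, 1), (1, 0)), but C strictly increases along every unbounded feasible direction, so there is no improving ray and the minimum is attained at a vertex.

x1 = 2, x2 = 34, minimum C = 616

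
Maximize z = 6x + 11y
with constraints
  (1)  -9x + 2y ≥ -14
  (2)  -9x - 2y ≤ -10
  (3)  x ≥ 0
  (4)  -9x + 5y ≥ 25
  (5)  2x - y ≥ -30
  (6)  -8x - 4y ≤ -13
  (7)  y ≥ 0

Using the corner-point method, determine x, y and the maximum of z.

x = 74/5, y = 298/5, maximum z = 3722/5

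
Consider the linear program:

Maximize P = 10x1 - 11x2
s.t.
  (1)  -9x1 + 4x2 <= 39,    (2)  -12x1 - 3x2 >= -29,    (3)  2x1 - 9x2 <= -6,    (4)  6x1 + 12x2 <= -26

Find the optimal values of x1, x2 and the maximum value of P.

x1 = -51/13, x2 = -8/39, maximum P = -1442/39

Vertices and P = 10x1 - 11x2:
  (-327/73, -24/73) → P = -3006/73
  (-13/3, 0) → P = -130/3
  (-51/13, -8/39) → P = -1442/39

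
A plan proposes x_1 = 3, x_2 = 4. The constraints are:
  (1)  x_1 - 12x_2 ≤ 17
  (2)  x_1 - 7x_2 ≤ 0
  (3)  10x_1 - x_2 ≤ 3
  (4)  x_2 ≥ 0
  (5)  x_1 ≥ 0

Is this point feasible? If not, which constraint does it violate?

not feasible — violates (3)

Constraint (3): 10x_1 - x_2 = 26, which is not ≤ 3. All other constraints are satisfied.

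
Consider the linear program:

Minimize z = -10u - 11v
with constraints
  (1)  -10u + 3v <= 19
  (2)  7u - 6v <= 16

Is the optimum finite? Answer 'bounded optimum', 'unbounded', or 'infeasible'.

From the feasible point (-54/13, -293/39), moving in the direction (6, 7) keeps every constraint satisfied while z decreases without bound.

unbounded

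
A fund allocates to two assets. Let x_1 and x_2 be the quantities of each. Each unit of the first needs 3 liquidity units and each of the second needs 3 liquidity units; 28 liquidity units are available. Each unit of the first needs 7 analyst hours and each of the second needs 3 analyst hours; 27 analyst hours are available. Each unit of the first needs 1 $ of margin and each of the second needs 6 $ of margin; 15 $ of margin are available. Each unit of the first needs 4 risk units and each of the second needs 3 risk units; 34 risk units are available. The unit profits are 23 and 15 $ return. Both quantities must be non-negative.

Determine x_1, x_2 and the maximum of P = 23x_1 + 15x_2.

Vertices and P = 23x_1 + 15x_2:
  (0, 0) → P = 0
  (0, 5/2) → P = 75/2
  (27/7, 0) → P = 621/7
  (3, 2) → P = 99

The optimum lies where 7x_1 + 3x_2 = 27 and x_1 + 6x_2 = 15.
Solving simultaneously gives x_1 = 3, x_2 = 2.

x_1 = 3, x_2 = 2, maximum P = 99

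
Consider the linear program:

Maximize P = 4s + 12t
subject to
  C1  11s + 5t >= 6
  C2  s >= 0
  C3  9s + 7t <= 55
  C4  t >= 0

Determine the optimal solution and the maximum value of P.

s = 0, t = 55/7, maximum P = 660/7

Extreme points and P = 4s + 12t:
  (0, 6/5) → P = 72/5
  (6/11, 0) → P = 24/11
  (0, 55/7) → P = 660/7
  (55/9, 0) → P = 220/9

At the optimal vertex, s = 0 and 9s + 7t = 55.
Solving simultaneously gives s = 0, t = 55/7.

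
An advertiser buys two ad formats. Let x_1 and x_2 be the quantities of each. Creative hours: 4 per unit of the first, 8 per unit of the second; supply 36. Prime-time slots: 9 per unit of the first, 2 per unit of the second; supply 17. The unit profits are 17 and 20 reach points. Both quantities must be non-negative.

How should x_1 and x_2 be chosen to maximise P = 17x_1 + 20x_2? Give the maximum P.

x_1 = 1, x_2 = 4, maximum P = 97

At the optimal vertex, 4x_1 + 8x_2 = 36 and 9x_1 + 2x_2 = 17.
Solving simultaneously gives x_1 = 1, x_2 = 4.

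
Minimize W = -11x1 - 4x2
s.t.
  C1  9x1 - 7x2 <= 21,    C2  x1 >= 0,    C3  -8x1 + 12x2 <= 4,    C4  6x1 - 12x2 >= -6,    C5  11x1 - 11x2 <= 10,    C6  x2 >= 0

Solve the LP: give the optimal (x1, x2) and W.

Extreme points and W = -11x1 - 4x2:
  (0, 1/3) → W = -4/3
  (0, 0) → W = 0
  (1, 1) → W = -15
  (31/11, 21/11) → W = -425/11
  (10/11, 0) → W = -10

The optimum lies where 6x1 - 12x2 = -6 and 11x1 - 11x2 = 10.
Solving simultaneously gives x1 = 31/11, x2 = 21/11.

x1 = 31/11, x2 = 21/11, minimum W = -425/11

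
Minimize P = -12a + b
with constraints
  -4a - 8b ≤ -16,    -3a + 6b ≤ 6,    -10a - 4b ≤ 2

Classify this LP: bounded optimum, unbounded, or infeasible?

From the feasible point (1, 3/2), moving in the direction (8, -4) keeps every constraint satisfied while P decreases without bound.

unbounded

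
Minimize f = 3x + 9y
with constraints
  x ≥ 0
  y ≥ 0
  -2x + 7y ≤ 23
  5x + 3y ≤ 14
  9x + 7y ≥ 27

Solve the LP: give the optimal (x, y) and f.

x = 17/8, y = 9/8, minimum f = 33/2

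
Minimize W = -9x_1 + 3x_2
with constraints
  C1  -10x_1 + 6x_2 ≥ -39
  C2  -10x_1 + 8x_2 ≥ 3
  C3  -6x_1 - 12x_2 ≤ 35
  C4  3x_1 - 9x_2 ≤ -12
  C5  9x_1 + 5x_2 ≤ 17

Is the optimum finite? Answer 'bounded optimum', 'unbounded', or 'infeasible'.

bounded optimum

Extreme points and W = -9x_1 + 3x_2:
  (-51/10, -11/30) → W = 224/5
  (31/32, 53/32) → W = -15/4
The feasible region has finitely many vertices and no improving ray; the minimum is -15/4 at (31/32, 53/32).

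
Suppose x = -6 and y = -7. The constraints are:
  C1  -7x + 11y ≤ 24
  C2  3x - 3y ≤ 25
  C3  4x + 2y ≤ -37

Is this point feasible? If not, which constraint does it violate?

feasible

C1: -35 ≤ 24 ✓
C2: 3 ≤ 25 ✓
C3: -38 ≤ -37 ✓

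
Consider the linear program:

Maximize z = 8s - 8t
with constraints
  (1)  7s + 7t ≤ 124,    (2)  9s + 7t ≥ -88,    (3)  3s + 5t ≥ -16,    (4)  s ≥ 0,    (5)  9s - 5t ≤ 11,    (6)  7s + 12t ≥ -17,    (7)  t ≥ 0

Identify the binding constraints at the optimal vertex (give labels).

(5) and (7)

Corner points and z = 8s - 8t:
  (0, 124/7) → z = -992/7
  (697/98, 1039/98) → z = -1368/49
  (0, 0) → z = 0
  (11/9, 0) → z = 88/9

The maximum is at (11/9, 0). Substituting into each constraint, equality holds for (5) and (7); the remaining constraints have slack.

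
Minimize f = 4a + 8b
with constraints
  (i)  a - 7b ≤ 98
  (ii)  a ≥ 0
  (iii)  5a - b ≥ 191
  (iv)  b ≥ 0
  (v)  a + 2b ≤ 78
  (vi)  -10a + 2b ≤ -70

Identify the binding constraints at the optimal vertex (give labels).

Vertices and f = 4a + 8b:
  (191/5, 0) → f = 764/5
  (460/11, 199/11) → f = 312
  (78, 0) → f = 312

The minimum is at (191/5, 0). Substituting into each constraint, equality holds for (iii) and (iv); the remaining constraints have slack.

(iii) and (iv)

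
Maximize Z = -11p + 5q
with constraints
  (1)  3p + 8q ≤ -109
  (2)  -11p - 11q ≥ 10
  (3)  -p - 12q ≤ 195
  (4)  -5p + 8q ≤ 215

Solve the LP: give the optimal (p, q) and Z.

p = -1035/17, q = -190/17, maximum Z = 10435/17

Corner points and Z = -11p + 5q:
  (9, -17) → Z = -184
  (-81/2, 25/16) → Z = 7253/16
  (-1035/17, -190/17) → Z = 10435/17

The binding constraints are -p - 12q = 195 and -5p + 8q = 215.
Solving simultaneously gives p = -1035/17, q = -190/17.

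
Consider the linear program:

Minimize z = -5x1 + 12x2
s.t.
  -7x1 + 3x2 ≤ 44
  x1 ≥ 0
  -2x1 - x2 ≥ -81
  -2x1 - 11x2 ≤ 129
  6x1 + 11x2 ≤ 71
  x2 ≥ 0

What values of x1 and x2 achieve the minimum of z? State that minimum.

Corner points and z = -5x1 + 12x2:
  (0, 71/11) → z = 852/11
  (0, 0) → z = 0
  (71/6, 0) → z = -355/6

x1 = 71/6, x2 = 0, minimum z = -355/6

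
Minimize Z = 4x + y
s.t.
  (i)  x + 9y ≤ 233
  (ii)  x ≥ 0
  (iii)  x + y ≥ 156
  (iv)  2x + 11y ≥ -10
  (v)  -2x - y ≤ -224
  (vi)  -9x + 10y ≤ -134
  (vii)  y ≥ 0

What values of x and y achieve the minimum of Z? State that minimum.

x = 1171/8, y = 77/8, minimum Z = 4761/8

Feasible corners and Z = 4x + y:
  (1171/8, 77/8) → Z = 4761/8
  (233, 0) → Z = 932
  (156, 0) → Z = 624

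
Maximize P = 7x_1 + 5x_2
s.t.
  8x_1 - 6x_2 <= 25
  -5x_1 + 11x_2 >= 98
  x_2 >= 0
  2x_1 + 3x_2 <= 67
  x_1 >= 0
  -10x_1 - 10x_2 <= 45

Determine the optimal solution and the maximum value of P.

Extreme points and P = 7x_1 + 5x_2:
  (443/37, 531/37) → P = 5756/37
  (0, 98/11) → P = 490/11
  (0, 67/3) → P = 335/3

The optimum lies where -5x_1 + 11x_2 = 98 and 2x_1 + 3x_2 = 67.
Solving simultaneously gives x_1 = 443/37, x_2 = 531/37.

x_1 = 443/37, x_2 = 531/37, maximum P = 5756/37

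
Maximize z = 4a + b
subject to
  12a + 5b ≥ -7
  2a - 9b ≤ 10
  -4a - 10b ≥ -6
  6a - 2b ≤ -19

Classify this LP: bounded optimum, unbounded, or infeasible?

infeasible

The boundaries 12a + 5b = -7 and 2a - 9b = 10 meet at (-13/118, -67/59), but that point violates 6a - 2b ≤ -19. Every candidate vertex is excluded by some other constraint, so the feasible region is empty.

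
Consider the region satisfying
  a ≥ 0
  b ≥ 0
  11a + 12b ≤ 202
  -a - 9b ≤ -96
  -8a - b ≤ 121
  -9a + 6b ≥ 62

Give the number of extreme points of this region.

Of the 15 pairwise boundary intersections, those satisfying every inequality are:
  (0, 101/6)
  (0, 32/3)
  (78/29, 1250/87)
  (6/29, 926/87)

4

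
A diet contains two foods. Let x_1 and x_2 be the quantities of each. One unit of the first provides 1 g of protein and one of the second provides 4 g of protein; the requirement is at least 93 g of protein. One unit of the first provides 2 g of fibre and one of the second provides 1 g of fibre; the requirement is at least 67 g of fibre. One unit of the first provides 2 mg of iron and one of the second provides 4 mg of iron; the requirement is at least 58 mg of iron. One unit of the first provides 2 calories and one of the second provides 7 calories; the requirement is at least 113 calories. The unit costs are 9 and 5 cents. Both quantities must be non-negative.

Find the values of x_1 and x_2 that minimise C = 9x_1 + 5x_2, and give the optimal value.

x_1 = 25, x_2 = 17, minimum C = 310

Extreme points and C = 9x_1 + 5x_2:
  (0, 67) → C = 335
  (93, 0) → C = 837
  (25, 17) → C = 310
The feasible region is unbounded (it extends along (0, 1), (1, 0)), but C strictly increases along every unbounded feasible direction, so there is no improving ray and the minimum is attained at a vertex.

The binding constraints are x_1 + 4x_2 = 93 and 2x_1 + x_2 = 67.
Solving simultaneously gives x_1 = 25, x_2 = 17.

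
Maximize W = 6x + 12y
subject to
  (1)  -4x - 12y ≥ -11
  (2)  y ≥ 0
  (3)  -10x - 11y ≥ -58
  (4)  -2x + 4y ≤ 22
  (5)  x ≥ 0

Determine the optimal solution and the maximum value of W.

Vertices and W = 6x + 12y:
  (11/4, 0) → W = 33/2
  (0, 11/12) → W = 11
  (0, 0) → W = 0

x = 11/4, y = 0, maximum W = 33/2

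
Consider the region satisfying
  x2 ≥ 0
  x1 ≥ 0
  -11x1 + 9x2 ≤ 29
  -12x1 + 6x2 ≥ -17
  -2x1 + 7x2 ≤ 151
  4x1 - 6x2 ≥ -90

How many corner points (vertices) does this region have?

Of the 15 pairwise boundary intersections, those satisfying every inequality are:
  (0, 0)
  (17/12, 0)
  (0, 29/9)
  (109/14, 535/42)

4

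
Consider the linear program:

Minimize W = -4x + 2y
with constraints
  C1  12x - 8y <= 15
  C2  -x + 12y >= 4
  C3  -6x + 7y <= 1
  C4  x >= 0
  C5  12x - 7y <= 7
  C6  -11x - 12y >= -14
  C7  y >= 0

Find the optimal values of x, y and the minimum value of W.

The optimum lies where 12x - 7y = 7 and -11x - 12y = -14.
Solving simultaneously gives x = 14/17, y = 7/17.

x = 14/17, y = 7/17, minimum W = -42/17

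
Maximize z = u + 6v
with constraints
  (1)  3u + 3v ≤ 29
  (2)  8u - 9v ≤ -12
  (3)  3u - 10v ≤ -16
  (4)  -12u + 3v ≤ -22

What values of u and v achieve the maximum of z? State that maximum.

Feasible corners and z = u + 6v:
  (75/17, 268/51) → z = 611/17
  (17/5, 94/15) → z = 41
  (39/14, 80/21) → z = 359/14

u = 17/5, v = 94/15, maximum z = 41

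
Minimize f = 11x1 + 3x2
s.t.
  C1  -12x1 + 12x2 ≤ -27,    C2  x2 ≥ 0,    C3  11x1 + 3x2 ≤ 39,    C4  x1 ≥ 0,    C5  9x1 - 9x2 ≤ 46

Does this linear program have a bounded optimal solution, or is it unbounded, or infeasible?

bounded optimum

Feasible corners and f = 11x1 + 3x2:
  (9/4, 0) → f = 99/4
  (183/56, 57/56) → f = 39
  (39/11, 0) → f = 39
The feasible region has finitely many vertices and no improving ray; the minimum is 99/4 at (9/4, 0).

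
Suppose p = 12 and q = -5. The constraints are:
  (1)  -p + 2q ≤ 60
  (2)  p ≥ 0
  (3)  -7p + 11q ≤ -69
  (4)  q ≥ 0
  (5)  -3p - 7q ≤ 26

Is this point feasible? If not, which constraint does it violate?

Constraint (4): q = -5, which is not ≥ 0. All other constraints are satisfied.

not feasible — violates (4)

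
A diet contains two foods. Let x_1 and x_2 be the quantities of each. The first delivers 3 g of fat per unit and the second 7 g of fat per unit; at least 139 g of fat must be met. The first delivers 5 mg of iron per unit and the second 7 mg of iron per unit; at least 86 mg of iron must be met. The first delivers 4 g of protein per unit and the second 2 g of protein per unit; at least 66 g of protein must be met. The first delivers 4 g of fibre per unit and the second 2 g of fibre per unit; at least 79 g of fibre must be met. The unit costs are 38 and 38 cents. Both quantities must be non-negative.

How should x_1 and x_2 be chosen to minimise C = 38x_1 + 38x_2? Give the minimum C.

Feasible corners and C = 38x_1 + 38x_2:
  (0, 79/2) → C = 1501
  (139/3, 0) → C = 5282/3
  (25/2, 29/2) → C = 1026
The feasible region is unbounded (it extends along (0, 1), (1, 0)), but C strictly increases along every unbounded feasible direction, so there is no improving ray and the minimum is attained at a vertex.

x_1 = 25/2, x_2 = 29/2, minimum C = 1026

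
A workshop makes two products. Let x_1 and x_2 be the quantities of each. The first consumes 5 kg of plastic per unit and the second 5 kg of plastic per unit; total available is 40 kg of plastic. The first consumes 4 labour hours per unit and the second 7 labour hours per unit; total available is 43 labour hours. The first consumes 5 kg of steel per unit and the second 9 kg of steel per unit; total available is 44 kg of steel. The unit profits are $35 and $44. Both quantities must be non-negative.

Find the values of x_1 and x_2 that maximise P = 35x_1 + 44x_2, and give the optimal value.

Vertices and P = 35x_1 + 44x_2:
  (0, 0) → P = 0
  (0, 44/9) → P = 1936/9
  (8, 0) → P = 280
  (7, 1) → P = 289

At the optimal vertex, 5x_1 + 5x_2 = 40 and 5x_1 + 9x_2 = 44.
Solving simultaneously gives x_1 = 7, x_2 = 1.

x_1 = 7, x_2 = 1, maximum P = 289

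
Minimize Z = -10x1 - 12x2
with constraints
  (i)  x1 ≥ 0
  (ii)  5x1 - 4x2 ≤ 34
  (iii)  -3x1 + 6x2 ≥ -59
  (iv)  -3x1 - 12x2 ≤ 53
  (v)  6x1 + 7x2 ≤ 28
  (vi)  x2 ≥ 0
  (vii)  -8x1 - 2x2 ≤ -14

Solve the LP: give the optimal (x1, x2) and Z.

x1 = 21/22, x2 = 35/11, minimum Z = -525/11

Corner points and Z = -10x1 - 12x2:
  (14/3, 0) → Z = -140/3
  (21/22, 35/11) → Z = -525/11
  (7/4, 0) → Z = -35/2

At the optimal vertex, 6x1 + 7x2 = 28 and -8x1 - 2x2 = -14.
Solving simultaneously gives x1 = 21/22, x2 = 35/11.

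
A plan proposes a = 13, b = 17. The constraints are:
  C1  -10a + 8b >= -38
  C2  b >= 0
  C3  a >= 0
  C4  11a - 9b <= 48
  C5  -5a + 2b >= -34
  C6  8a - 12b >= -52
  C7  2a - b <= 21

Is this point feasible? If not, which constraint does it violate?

Constraint C6: 8a - 12b = -100, which is not ≥ -52. All other constraints are satisfied.

not feasible — violates C6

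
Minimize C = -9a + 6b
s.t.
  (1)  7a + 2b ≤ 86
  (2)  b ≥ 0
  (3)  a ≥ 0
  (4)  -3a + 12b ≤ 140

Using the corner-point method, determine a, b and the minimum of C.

a = 86/7, b = 0, minimum C = -774/7

Vertices and C = -9a + 6b:
  (86/7, 0) → C = -774/7
  (376/45, 619/45) → C = 22/3
  (0, 0) → C = 0
  (0, 35/3) → C = 70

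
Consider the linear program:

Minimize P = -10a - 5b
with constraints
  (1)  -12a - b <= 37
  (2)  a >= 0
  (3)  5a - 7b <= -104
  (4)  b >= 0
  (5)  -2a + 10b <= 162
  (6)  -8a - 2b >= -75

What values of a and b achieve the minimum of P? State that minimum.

a = 47/18, b = 301/18, minimum P = -1975/18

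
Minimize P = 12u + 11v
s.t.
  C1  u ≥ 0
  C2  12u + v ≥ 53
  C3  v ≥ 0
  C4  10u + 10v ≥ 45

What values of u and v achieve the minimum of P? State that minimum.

The feasible region is unbounded (it extends along (0, 1), (1, 0)), but P strictly increases along every unbounded feasible direction, so there is no improving ray and the minimum is attained at a vertex.

u = 97/22, v = 1/11, minimum P = 593/11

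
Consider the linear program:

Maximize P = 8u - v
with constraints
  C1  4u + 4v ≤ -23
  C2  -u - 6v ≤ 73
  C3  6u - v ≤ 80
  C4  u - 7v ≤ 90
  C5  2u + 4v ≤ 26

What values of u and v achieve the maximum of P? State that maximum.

u = 199/32, v = -383/32, maximum P = 1975/32

Extreme points and P = 8u - v:
  (199/32, -383/32) → P = 1975/32
  (-49/2, 75/4) → P = -859/4
  (29/13, -163/13) → P = 395/13
The feasible region is unbounded (it extends along (-6, 1), (-2, 1)), but P strictly decreases along every unbounded feasible direction, so there is no improving ray and the maximum is attained at a vertex.

The binding constraints are 4u + 4v = -23 and u - 7v = 90.
Solving simultaneously gives u = 199/32, v = -383/32.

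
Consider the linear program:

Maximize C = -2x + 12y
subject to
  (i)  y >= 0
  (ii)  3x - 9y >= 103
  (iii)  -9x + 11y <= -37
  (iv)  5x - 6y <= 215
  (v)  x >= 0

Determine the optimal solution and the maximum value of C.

Vertices and C = -2x + 12y:
  (103/3, 0) → C = -206/3
  (43, 0) → C = -86
  (439/9, 130/27) → C = -358/9

The binding constraints are 3x - 9y = 103 and 5x - 6y = 215.
Solving simultaneously gives x = 439/9, y = 130/27.

x = 439/9, y = 130/27, maximum C = -358/9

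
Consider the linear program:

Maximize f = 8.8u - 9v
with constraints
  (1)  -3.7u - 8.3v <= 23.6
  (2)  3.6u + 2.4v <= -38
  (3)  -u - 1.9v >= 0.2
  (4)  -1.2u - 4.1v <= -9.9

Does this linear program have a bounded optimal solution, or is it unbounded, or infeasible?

Feasible corners and f = 8.8u - 9v:
  (-17893/521, 6495/521) → f = -1079567/2605
  (-1793/111, 932/111) → f = -120832/555
  (-4489/297, 677/99) → f = -288911/1485
The feasible region has finitely many vertices and no improving ray; the maximum is -288911/1485 at (-4489/297, 677/99).

bounded optimum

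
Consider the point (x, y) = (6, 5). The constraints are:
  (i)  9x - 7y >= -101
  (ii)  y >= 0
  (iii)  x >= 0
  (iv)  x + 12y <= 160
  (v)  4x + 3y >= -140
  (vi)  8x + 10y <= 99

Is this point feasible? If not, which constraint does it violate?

(i): 19 ≥ -101 ✓
(ii): 5 ≥ 0 ✓
(iii): 6 ≥ 0 ✓
(iv): 66 ≤ 160 ✓
(v): 39 ≥ -140 ✓
(vi): 98 ≤ 99 ✓

feasible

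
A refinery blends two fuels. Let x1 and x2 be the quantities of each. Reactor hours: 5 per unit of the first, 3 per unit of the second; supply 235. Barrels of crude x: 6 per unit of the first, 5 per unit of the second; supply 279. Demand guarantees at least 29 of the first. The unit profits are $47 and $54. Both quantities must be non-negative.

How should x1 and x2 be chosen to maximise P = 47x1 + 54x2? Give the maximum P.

Extreme points and P = 47x1 + 54x2:
  (93/2, 0) → P = 4371/2
  (29, 0) → P = 1363
  (29, 21) → P = 2497

The optimum lies where 6x1 + 5x2 = 279 and x1 = 29.
Solving simultaneously gives x1 = 29, x2 = 21.

x1 = 29, x2 = 21, maximum P = 2497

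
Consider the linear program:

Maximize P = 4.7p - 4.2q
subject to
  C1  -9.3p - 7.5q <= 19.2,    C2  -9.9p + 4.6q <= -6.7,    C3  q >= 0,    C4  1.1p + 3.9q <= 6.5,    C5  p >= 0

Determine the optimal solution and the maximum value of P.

p = 65/11, q = 0, maximum P = 611/22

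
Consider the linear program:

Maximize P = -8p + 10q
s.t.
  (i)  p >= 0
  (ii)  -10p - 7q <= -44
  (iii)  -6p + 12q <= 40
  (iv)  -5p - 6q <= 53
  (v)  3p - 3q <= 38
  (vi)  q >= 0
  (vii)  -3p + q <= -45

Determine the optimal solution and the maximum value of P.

p = 58/3, q = 13, maximum P = -74/3

Feasible corners and P = -8p + 10q:
  (32, 58/3) → P = -188/3
  (58/3, 13) → P = -74/3
  (97/6, 7/2) → P = -283/3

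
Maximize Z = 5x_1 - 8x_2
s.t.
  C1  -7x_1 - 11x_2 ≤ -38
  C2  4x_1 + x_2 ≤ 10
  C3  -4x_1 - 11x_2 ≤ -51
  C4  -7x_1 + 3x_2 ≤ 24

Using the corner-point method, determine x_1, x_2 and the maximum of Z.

Extreme points and Z = 5x_1 - 8x_2:
  (59/40, 41/10) → Z = -1017/40
  (6/19, 166/19) → Z = -1298/19
  (-111/89, 453/89) → Z = -4179/89

x_1 = 59/40, x_2 = 41/10, maximum Z = -1017/40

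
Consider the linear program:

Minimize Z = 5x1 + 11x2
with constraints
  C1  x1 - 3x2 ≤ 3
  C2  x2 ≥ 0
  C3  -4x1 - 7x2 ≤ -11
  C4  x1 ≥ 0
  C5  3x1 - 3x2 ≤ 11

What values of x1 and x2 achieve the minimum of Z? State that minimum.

x1 = 11/4, x2 = 0, minimum Z = 55/4

The feasible region is unbounded (it extends along (0, 1), (1, 1)), but Z strictly increases along every unbounded feasible direction, so there is no improving ray and the minimum is attained at a vertex.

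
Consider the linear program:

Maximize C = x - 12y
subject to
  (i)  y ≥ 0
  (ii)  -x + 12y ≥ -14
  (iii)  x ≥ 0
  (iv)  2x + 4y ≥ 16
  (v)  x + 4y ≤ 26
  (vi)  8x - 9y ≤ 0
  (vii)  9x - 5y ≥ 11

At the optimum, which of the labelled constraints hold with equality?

Vertices and C = x - 12y:
  (72/25, 64/25) → C = -696/25
  (62/23, 61/23) → C = -670/23
  (234/41, 208/41) → C = -2262/41
  (174/41, 223/41) → C = -2502/41

The maximum is at (72/25, 64/25). Substituting into each constraint, equality holds for (iv) and (vi); the remaining constraints have slack.

(iv) and (vi)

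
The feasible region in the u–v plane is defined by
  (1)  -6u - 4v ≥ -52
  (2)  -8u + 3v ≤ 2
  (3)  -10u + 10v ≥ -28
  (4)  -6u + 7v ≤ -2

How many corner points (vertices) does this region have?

4

Of the 6 pairwise boundary intersections, those satisfying every inequality are:
  (158/25, 88/25)
  (62/11, 50/11)
  (-52/25, -122/25)
  (-10/19, -14/19)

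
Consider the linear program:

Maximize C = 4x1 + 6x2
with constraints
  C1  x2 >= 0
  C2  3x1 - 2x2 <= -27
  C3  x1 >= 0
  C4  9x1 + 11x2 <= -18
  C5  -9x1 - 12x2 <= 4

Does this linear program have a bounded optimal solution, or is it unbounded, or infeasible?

infeasible

The boundaries 3x1 - 2x2 = -27 and x1 = 0 meet at (0, 27/2), but that point violates 9x1 + 11x2 ≤ -18. Every candidate vertex is excluded by some other constraint, so the feasible region is empty.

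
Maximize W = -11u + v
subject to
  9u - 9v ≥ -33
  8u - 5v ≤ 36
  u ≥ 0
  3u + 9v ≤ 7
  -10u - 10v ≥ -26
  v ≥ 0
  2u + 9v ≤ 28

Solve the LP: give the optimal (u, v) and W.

Vertices and W = -11u + v:
  (0, 7/9) → W = 7/9
  (0, 0) → W = 0
  (7/3, 0) → W = -77/3

u = 0, v = 7/9, maximum W = 7/9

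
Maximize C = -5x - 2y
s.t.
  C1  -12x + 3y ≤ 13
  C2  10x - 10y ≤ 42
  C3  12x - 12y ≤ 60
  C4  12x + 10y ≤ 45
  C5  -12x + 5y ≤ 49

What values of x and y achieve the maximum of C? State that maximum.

Vertices and C = -5x - 2y:
  (-128/45, -317/45) → C = 1274/45
  (5/156, 58/13) → C = -109/12
  (87/22, -27/110) → C = -2121/110

The optimum lies where -12x + 3y = 13 and 10x - 10y = 42.
Solving simultaneously gives x = -128/45, y = -317/45.

x = -128/45, y = -317/45, maximum C = 1274/45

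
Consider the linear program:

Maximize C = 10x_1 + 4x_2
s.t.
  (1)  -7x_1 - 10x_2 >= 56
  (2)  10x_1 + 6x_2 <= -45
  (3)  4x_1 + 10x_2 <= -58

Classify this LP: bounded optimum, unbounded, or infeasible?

From the feasible point (-51/38, -100/19), moving in the direction (6, -10) keeps every constraint satisfied while C increases without bound.

unbounded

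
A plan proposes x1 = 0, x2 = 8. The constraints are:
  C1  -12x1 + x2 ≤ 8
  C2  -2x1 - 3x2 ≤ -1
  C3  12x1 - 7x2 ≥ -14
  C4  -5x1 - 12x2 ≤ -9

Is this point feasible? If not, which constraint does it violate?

not feasible — violates C3

Constraint C3: 12x1 - 7x2 = -56, which is not ≥ -14. All other constraints are satisfied.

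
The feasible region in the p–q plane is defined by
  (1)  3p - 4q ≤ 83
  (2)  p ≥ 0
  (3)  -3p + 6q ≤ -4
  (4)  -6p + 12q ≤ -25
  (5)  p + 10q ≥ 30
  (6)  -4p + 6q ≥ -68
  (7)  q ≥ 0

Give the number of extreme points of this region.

Of the 20 pairwise boundary intersections, those satisfying every inequality are:
  (305/36, 155/72)
  (111/2, 77/3)
  (430/23, 26/23)

3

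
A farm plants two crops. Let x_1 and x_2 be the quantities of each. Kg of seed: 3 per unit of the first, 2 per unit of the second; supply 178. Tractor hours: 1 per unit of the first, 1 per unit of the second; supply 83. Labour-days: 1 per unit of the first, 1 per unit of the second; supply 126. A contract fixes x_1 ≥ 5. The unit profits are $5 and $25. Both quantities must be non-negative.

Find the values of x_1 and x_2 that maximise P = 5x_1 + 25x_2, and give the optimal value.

Corner points and P = 5x_1 + 25x_2:
  (178/3, 0) → P = 890/3
  (5, 0) → P = 25
  (12, 71) → P = 1835
  (5, 78) → P = 1975

x_1 = 5, x_2 = 78, maximum P = 1975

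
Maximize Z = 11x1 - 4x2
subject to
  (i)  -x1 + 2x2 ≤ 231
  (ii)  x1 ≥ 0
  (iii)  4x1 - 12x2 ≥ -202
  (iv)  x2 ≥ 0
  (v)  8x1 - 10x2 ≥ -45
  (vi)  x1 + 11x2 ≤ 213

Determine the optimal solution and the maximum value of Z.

x1 = 213, x2 = 0, maximum Z = 2343

Vertices and Z = 11x1 - 4x2:
  (0, 0) → Z = 0
  (0, 9/2) → Z = -18
  (213, 0) → Z = 2343
  (1635/98, 1749/98) → Z = 10989/98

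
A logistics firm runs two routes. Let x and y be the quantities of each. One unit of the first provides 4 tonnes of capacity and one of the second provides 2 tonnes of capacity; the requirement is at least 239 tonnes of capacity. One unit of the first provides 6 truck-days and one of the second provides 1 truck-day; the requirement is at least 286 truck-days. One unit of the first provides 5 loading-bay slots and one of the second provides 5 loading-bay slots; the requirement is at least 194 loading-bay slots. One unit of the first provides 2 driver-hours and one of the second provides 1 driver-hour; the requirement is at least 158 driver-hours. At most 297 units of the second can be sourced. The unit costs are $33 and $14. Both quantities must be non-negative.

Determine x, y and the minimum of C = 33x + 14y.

x = 32, y = 94, minimum C = 2372

Extreme points and C = 33x + 14y:
  (0, 286) → C = 4004
  (0, 297) → C = 4158
  (79, 0) → C = 2607
  (32, 94) → C = 2372
The feasible region is unbounded (it extends along (1, 0)), but C strictly increases along every unbounded feasible direction, so there is no improving ray and the minimum is attained at a vertex.

At the optimal vertex, 6x + y = 286 and 2x + y = 158.
Solving simultaneously gives x = 32, y = 94.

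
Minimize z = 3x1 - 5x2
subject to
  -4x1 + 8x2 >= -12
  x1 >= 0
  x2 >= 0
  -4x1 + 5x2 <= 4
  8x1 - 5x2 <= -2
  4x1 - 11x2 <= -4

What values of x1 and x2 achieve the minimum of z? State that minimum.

x1 = 1/2, x2 = 6/5, minimum z = -9/2

Extreme points and z = 3x1 - 5x2:
  (0, 4/5) → z = -4
  (0, 2/5) → z = -2
  (1/2, 6/5) → z = -9/2

At the optimal vertex, -4x1 + 5x2 = 4 and 8x1 - 5x2 = -2.
Solving simultaneously gives x1 = 1/2, x2 = 6/5.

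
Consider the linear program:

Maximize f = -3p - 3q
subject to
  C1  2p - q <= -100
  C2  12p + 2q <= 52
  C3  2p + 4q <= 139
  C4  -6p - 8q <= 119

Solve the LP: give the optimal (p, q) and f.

p = -397/2, q = 134, maximum f = 387/2

Extreme points and f = -3p - 3q:
  (-261/10, 239/5) → f = -651/10
  (-919/22, 181/11) → f = 1671/22
  (-397/2, 134) → f = 387/2

The optimum lies where 2p + 4q = 139 and -6p - 8q = 119.
Solving simultaneously gives p = -397/2, q = 134.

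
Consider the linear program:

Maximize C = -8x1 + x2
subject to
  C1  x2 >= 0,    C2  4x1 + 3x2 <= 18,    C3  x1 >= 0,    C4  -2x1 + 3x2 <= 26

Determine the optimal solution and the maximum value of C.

x1 = 0, x2 = 6, maximum C = 6

The optimum lies where 4x1 + 3x2 = 18 and x1 = 0.
Solving simultaneously gives x1 = 0, x2 = 6.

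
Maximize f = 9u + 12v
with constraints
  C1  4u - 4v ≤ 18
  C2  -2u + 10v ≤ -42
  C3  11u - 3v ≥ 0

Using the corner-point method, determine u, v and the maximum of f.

Feasible corners and f = 9u + 12v:
  (3/8, -33/8) → f = -369/8
  (-27/16, -99/16) → f = -1431/16
  (-63/52, -231/52) → f = -3339/52

At the optimal vertex, 4u - 4v = 18 and -2u + 10v = -42.
Solving simultaneously gives u = 3/8, v = -33/8.

u = 3/8, v = -33/8, maximum f = -369/8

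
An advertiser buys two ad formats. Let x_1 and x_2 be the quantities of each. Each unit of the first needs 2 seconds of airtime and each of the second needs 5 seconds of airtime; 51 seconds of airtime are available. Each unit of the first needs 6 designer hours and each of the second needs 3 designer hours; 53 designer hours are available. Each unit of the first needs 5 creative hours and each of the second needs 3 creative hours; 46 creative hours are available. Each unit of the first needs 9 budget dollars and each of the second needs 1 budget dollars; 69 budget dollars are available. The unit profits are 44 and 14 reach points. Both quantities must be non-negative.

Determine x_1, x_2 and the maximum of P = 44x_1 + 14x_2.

x_1 = 22/3, x_2 = 3, maximum P = 1094/3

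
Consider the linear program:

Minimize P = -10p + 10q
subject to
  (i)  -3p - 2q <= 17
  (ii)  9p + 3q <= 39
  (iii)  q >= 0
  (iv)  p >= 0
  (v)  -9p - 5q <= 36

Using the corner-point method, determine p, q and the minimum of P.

p = 13/3, q = 0, minimum P = -130/3

Feasible corners and P = -10p + 10q:
  (13/3, 0) → P = -130/3
  (0, 13) → P = 130
  (0, 0) → P = 0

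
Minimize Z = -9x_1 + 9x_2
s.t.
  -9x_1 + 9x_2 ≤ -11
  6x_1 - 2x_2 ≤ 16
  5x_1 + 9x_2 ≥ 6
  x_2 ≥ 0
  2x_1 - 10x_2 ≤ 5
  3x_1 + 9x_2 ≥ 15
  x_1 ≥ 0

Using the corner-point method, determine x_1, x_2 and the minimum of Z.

x_1 = 29/10, x_2 = 7/10, minimum Z = -99/5

Feasible corners and Z = -9x_1 + 9x_2:
  (61/18, 13/6) → Z = -11
  (13/6, 17/18) → Z = -11
  (29/10, 7/10) → Z = -99/5

The binding constraints are 6x_1 - 2x_2 = 16 and 3x_1 + 9x_2 = 15.
Solving simultaneously gives x_1 = 29/10, x_2 = 7/10.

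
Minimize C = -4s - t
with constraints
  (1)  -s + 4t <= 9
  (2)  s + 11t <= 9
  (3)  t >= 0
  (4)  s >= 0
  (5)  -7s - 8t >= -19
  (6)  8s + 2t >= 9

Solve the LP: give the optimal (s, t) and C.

s = 19/7, t = 0, minimum C = -76/7

Vertices and C = -4s - t:
  (137/69, 44/69) → C = -592/69
  (81/86, 63/86) → C = -9/2
  (19/7, 0) → C = -76/7
  (9/8, 0) → C = -9/2

At the optimal vertex, t = 0 and -7s - 8t = -19.
Solving simultaneously gives s = 19/7, t = 0.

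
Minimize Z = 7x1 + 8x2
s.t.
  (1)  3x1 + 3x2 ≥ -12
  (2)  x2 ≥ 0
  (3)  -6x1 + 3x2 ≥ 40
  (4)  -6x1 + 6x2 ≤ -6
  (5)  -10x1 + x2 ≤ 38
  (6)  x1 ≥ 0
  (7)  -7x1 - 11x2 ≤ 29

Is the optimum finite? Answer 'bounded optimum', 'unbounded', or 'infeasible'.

infeasible

The boundaries x2 = 0 and -6x1 + 6x2 = -6 meet at (1, 0), but that point violates -6x1 + 3x2 ≥ 40. Every candidate vertex is excluded by some other constraint, so the feasible region is empty.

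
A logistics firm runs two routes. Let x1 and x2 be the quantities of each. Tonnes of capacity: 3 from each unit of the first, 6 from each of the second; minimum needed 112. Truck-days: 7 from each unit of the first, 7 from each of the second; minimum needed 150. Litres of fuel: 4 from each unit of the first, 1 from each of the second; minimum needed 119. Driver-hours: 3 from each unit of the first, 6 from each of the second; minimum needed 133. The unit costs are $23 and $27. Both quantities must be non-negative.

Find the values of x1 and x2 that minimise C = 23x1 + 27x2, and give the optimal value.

Extreme points and C = 23x1 + 27x2:
  (0, 119) → C = 3213
  (133/3, 0) → C = 3059/3
  (83/3, 25/3) → C = 2584/3
The feasible region is unbounded (it extends along (0, 1), (1, 0)), but C strictly increases along every unbounded feasible direction, so there is no improving ray and the minimum is attained at a vertex.

The binding constraints are 4x1 + x2 = 119 and 3x1 + 6x2 = 133.
Solving simultaneously gives x1 = 83/3, x2 = 25/3.

x1 = 83/3, x2 = 25/3, minimum C = 2584/3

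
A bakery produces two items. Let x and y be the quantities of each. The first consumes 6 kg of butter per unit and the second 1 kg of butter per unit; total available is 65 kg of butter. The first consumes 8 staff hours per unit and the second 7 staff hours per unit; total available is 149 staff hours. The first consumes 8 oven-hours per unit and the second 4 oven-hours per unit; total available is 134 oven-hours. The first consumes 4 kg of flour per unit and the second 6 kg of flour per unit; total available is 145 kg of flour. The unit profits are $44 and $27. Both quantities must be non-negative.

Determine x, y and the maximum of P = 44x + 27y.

x = 9, y = 11, maximum P = 693

Extreme points and P = 44x + 27y:
  (0, 0) → P = 0
  (0, 149/7) → P = 4023/7
  (65/6, 0) → P = 1430/3
  (9, 11) → P = 693

The optimum lies where 6x + y = 65 and 8x + 7y = 149.
Solving simultaneously gives x = 9, y = 11.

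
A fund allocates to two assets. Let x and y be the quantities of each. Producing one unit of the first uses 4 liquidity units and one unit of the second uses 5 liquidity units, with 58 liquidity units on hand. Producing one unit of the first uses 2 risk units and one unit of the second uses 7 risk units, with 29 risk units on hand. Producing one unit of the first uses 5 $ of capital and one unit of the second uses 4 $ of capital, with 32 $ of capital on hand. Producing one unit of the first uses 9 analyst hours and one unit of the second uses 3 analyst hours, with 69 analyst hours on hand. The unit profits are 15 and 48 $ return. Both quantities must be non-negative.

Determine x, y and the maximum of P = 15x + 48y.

x = 4, y = 3, maximum P = 204

Extreme points and P = 15x + 48y:
  (0, 0) → P = 0
  (0, 29/7) → P = 1392/7
  (32/5, 0) → P = 96
  (4, 3) → P = 204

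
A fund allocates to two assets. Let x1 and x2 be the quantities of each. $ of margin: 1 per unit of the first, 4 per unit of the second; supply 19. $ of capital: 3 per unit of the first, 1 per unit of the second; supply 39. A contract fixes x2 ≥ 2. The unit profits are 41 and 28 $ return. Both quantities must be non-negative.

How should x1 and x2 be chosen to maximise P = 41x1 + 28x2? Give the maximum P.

Feasible corners and P = 41x1 + 28x2:
  (0, 19/4) → P = 133
  (0, 2) → P = 56
  (11, 2) → P = 507

The binding constraints are x1 + 4x2 = 19 and x2 = 2.
Solving simultaneously gives x1 = 11, x2 = 2.

x1 = 11, x2 = 2, maximum P = 507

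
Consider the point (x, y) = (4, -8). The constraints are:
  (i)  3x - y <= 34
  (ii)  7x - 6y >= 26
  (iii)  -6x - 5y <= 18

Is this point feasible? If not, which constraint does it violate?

feasible

(i): 20 ≤ 34 ✓
(ii): 76 ≥ 26 ✓
(iii): 16 ≤ 18 ✓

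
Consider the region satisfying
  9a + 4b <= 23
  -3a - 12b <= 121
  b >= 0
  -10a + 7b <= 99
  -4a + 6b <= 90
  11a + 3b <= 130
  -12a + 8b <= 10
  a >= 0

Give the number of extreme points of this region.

Of the 28 pairwise boundary intersections, those satisfying every inequality are:
  (23/9, 0)
  (6/5, 61/20)
  (0, 0)
  (0, 5/4)

4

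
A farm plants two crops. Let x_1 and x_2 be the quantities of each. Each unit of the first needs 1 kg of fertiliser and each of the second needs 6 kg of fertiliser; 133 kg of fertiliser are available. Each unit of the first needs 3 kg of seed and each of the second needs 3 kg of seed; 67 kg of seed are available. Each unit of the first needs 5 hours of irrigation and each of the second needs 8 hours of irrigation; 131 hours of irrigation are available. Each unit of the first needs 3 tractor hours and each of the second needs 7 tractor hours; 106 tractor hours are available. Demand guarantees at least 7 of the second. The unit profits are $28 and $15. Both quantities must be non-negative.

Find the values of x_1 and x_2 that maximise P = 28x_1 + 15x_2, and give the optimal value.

x_1 = 15, x_2 = 7, maximum P = 525

Extreme points and P = 28x_1 + 15x_2:
  (0, 106/7) → P = 1590/7
  (0, 7) → P = 105
  (69/11, 137/11) → P = 3987/11
  (15, 7) → P = 525

The optimum lies where 5x_1 + 8x_2 = 131 and x_2 = 7.
Solving simultaneously gives x_1 = 15, x_2 = 7.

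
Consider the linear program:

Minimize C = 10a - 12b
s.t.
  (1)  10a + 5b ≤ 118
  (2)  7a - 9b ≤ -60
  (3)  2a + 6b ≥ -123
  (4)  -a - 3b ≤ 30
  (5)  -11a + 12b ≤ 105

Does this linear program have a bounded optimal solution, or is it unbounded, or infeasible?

Feasible corners and C = 10a - 12b:
  (762/125, 1426/125) → C = -9492/125
  (891/175, 2348/175) → C = -19266/175
  (-15, -5) → C = -90
The feasible region has finitely many vertices and no improving ray; the minimum is -19266/175 at (891/175, 2348/175).

bounded optimum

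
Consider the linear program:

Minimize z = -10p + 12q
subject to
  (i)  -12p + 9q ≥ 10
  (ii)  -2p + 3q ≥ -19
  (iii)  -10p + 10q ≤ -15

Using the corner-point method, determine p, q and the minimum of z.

p = -67/6, q = -124/9, minimum z = -161/3

Corner points and z = -10p + 12q:
  (-67/6, -124/9) → z = -161/3
  (-47/6, -28/3) → z = -101/3
  (-29/2, -16) → z = -47

At the optimal vertex, -12p + 9q = 10 and -2p + 3q = -19.
Solving simultaneously gives p = -67/6, q = -124/9.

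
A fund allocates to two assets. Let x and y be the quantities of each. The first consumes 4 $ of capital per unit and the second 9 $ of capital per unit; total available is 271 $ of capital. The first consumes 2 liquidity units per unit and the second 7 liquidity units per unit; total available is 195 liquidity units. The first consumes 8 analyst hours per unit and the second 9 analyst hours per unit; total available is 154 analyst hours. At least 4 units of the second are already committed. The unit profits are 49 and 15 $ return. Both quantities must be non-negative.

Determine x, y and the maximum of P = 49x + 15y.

Vertices and P = 49x + 15y:
  (0, 154/9) → P = 770/3
  (0, 4) → P = 60
  (59/4, 4) → P = 3131/4

The optimum lies where 8x + 9y = 154 and y = 4.
Solving simultaneously gives x = 59/4, y = 4.

x = 59/4, y = 4, maximum P = 3131/4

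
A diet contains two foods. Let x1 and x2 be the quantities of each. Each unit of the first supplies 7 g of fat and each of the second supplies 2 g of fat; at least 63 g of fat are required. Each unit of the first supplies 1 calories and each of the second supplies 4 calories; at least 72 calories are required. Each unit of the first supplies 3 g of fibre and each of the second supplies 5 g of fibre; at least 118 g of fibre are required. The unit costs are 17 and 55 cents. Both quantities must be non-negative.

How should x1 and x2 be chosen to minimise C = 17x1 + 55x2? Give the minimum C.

Corner points and C = 17x1 + 55x2:
  (0, 63/2) → C = 3465/2
  (72, 0) → C = 1224
  (79/29, 637/29) → C = 36378/29
  (16, 14) → C = 1042
The feasible region is unbounded (it extends along (0, 1), (1, 0)), but C strictly increases along every unbounded feasible direction, so there is no improving ray and the minimum is attained at a vertex.

At the optimal vertex, x1 + 4x2 = 72 and 3x1 + 5x2 = 118.
Solving simultaneously gives x1 = 16, x2 = 14.

x1 = 16, x2 = 14, minimum C = 1042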